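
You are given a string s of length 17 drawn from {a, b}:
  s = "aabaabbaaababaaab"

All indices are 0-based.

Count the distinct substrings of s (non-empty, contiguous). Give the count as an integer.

rank | idx | suffix
   0 |  13 | aaab
   1 |   7 | aaababaaab
   2 |  14 | aab
   3 |   0 | aabaabbaaababaaab
   4 |   8 | aababaaab
   5 |   3 | aabbaaababaaab
   6 |  15 | ab
   7 |  11 | abaaab
   8 |   1 | abaabbaaababaaab
   9 |   9 | ababaaab
  10 |   4 | abbaaababaaab
  11 |  16 | b
  12 |  12 | baaab
  13 |   6 | baaababaaab
  14 |   2 | baabbaaababaaab
  15 |  10 | babaaab
  16 |   5 | bbaaababaaab

SA = [13, 7, 14, 0, 8, 3, 15, 11, 1, 9, 4, 16, 12, 6, 2, 10, 5]
[i] adj suffixes → lcp
  [1] 13/7 → 4 ('aaab')
  [2] 7/14 → 2 ('aa')
  [3] 14/0 → 3 ('aab')
  [4] 0/8 → 4 ('aaba')
  [5] 8/3 → 3 ('aab')
  [6] 3/15 → 1 ('a')
  [7] 15/11 → 2 ('ab')
  [8] 11/1 → 4 ('abaa')
  [9] 1/9 → 3 ('aba')
  [10] 9/4 → 2 ('ab')
  [11] 4/16 → 0 ('')
  [12] 16/12 → 1 ('b')
  [13] 12/6 → 5 ('baaab')
  [14] 6/2 → 3 ('baa')
  [15] 2/10 → 2 ('ba')
  [16] 10/5 → 1 ('b')

n(n+1)/2 = 17·18/2 = 153
Σ LCP = 0 + 4 + 2 + 3 + 4 + 3 + 1 + 2 + 4 + 3 + 2 + 0 + 1 + 5 + 3 + 2 + 1 = 40
distinct = 153 − 40 = 113

113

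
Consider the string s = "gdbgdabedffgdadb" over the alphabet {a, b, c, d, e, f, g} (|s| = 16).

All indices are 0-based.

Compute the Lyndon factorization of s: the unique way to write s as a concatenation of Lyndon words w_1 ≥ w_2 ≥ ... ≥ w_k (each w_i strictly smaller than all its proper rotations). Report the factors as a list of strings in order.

emit factor 1: 'g' (i=0, period=1)
emit factor 2: 'd' (i=1, period=1)
emit factor 3: 'bgd' (i=2, period=3)
emit factor 4: 'abedffgdadb' (i=5, period=11)

["g", "d", "bgd", "abedffgdadb"]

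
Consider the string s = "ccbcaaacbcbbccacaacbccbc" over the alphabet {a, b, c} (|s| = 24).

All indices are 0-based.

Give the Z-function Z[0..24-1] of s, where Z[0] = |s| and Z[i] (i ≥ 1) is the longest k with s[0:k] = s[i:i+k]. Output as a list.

Z[0]=24
i=1: outside box; Z[1]=1 grow→box=[1,2)
i=2: outside box; Z[2]=0
i=3: outside box; Z[3]=1 grow→box=[3,4)
i=4: outside box; Z[4]=0
i=5: outside box; Z[5]=0
i=6: outside box; Z[6]=0
i=7: outside box; Z[7]=1 grow→box=[7,8)
i=8: outside box; Z[8]=0
i=9: outside box; Z[9]=1 grow→box=[9,10)
i=10: outside box; Z[10]=0
i=11: outside box; Z[11]=0
i=12: outside box; Z[12]=2 grow→box=[12,14)
i=13: min(r-i=1, Z[1]=1)=1; Z[13]=1
i=14: outside box; Z[14]=0
i=15: outside box; Z[15]=1 grow→box=[15,16)
i=16: outside box; Z[16]=0
i=17: outside box; Z[17]=0
i=18: outside box; Z[18]=1 grow→box=[18,19)
i=19: outside box; Z[19]=0
i=20: outside box; Z[20]=4 grow→box=[20,24)
i=21: min(r-i=3, Z[1]=1)=1; Z[21]=1
i=22: min(r-i=2, Z[2]=0)=0; Z[22]=0
i=23: min(r-i=1, Z[3]=1)=1; Z[23]=1

[24, 1, 0, 1, 0, 0, 0, 1, 0, 1, 0, 0, 2, 1, 0, 1, 0, 0, 1, 0, 4, 1, 0, 1]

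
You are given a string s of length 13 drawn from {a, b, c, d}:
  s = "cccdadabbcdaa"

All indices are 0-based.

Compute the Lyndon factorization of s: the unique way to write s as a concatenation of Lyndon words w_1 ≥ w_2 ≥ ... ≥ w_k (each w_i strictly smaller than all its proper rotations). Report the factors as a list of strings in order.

["cccd", "ad", "abbcd", "a", "a"]

emit factor 1: 'cccd' (i=0, period=4)
emit factor 2: 'ad' (i=4, period=2)
emit factor 3: 'abbcd' (i=6, period=5)
emit factor 4: 'a' (i=11, period=1)
emit factor 5: 'a' (i=12, period=1)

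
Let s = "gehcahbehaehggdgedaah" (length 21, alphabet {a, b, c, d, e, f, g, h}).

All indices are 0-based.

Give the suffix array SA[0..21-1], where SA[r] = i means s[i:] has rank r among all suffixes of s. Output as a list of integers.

rank→(start, suffix):
  0 → (18, 'aah')
  1 → (9, 'aehggdgedaah')
  2 → (19, 'ah')
  3 → (4, 'ahbehaehggdgedaah')
  4 → (6, 'behaehggdgedaah')
  5 → (3, 'cahbehaehggdgedaah')
  6 → (17, 'daah')
  7 → (14, 'dgedaah')
  8 → (16, 'edaah')
  9 → (7, 'ehaehggdgedaah')
  10 → (1, 'ehcahbehaehggdgedaah')
  11 → (10, 'ehggdgedaah')
  12 → (13, 'gdgedaah')
  13 → (15, 'gedaah')
  14 → (0, 'gehcahbehaehggdgedaah')
  15 → (12, 'ggdgedaah')
  16 → (20, 'h')
  17 → (8, 'haehggdgedaah')
  18 → (5, 'hbehaehggdgedaah')
  19 → (2, 'hcahbehaehggdgedaah')
  20 → (11, 'hggdgedaah')

[18, 9, 19, 4, 6, 3, 17, 14, 16, 7, 1, 10, 13, 15, 0, 12, 20, 8, 5, 2, 11]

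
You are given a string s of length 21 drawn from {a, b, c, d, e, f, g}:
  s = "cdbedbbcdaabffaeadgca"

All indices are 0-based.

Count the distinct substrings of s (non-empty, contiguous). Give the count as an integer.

rank→(start, suffix):
  0 → (20, 'a')
  1 → (9, 'aabffaeadgca')
  2 → (10, 'abffaeadgca')
  3 → (16, 'adgca')
  4 → (14, 'aeadgca')
  5 → (5, 'bbcdaabffaeadgca')
  6 → (6, 'bcdaabffaeadgca')
  7 → (2, 'bedbbcdaabffaeadgca')
  8 → (11, 'bffaeadgca')
  9 → (19, 'ca')
  10 → (7, 'cdaabffaeadgca')
  11 → (0, 'cdbedbbcdaabffaeadgca')
  12 → (8, 'daabffaeadgca')
  13 → (4, 'dbbcdaabffaeadgca')
  14 → (1, 'dbedbbcdaabffaeadgca')
  15 → (17, 'dgca')
  16 → (15, 'eadgca')
  17 → (3, 'edbbcdaabffaeadgca')
  18 → (13, 'faeadgca')
  19 → (12, 'ffaeadgca')
  20 → (18, 'gca')

SA = [20, 9, 10, 16, 14, 5, 6, 2, 11, 19, 7, 0, 8, 4, 1, 17, 15, 3, 13, 12, 18]
[i] adj suffixes → lcp
  [1] 20/9 → 1 ('a')
  [2] 9/10 → 1 ('a')
  [3] 10/16 → 1 ('a')
  [4] 16/14 → 1 ('a')
  [5] 14/5 → 0 ('')
  [6] 5/6 → 1 ('b')
  [7] 6/2 → 1 ('b')
  [8] 2/11 → 1 ('b')
  [9] 11/19 → 0 ('')
  [10] 19/7 → 1 ('c')
  [11] 7/0 → 2 ('cd')
  [12] 0/8 → 0 ('')
  [13] 8/4 → 1 ('d')
  [14] 4/1 → 2 ('db')
  [15] 1/17 → 1 ('d')
  [16] 17/15 → 0 ('')
  [17] 15/3 → 1 ('e')
  [18] 3/13 → 0 ('')
  [19] 13/12 → 1 ('f')
  [20] 12/18 → 0 ('')

n(n+1)/2 = 21·22/2 = 231
Σ LCP = 0 + 1 + 1 + 1 + 1 + 0 + 1 + 1 + 1 + 0 + 1 + 2 + 0 + 1 + 2 + 1 + 0 + 1 + 0 + 1 + 0 = 16
distinct = 231 − 16 = 215

215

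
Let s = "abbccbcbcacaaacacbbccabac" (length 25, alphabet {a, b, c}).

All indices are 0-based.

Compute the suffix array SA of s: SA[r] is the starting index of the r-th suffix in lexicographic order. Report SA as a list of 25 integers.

rank→(start, suffix):
  0 → (11, 'aaacacbbccabac')
  1 → (12, 'aacacbbccabac')
  2 → (21, 'abac')
  3 → (0, 'abbccbcbcacaaacacbbccabac')
  4 → (23, 'ac')
  5 → (9, 'acaaacacbbccabac')
  6 → (13, 'acacbbccabac')
  7 → (15, 'acbbccabac')
  8 → (22, 'bac')
  9 → (17, 'bbccabac')
  10 → (1, 'bbccbcbcacaaacacbbccabac')
  11 → (7, 'bcacaaacacbbccabac')
  12 → (5, 'bcbcacaaacacbbccabac')
  13 → (18, 'bccabac')
  14 → (2, 'bccbcbcacaaacacbbccabac')
  15 → (24, 'c')
  16 → (10, 'caaacacbbccabac')
  17 → (20, 'cabac')
  18 → (8, 'cacaaacacbbccabac')
  19 → (14, 'cacbbccabac')
  20 → (16, 'cbbccabac')
  21 → (6, 'cbcacaaacacbbccabac')
  22 → (4, 'cbcbcacaaacacbbccabac')
  23 → (19, 'ccabac')
  24 → (3, 'ccbcbcacaaacacbbccabac')

[11, 12, 21, 0, 23, 9, 13, 15, 22, 17, 1, 7, 5, 18, 2, 24, 10, 20, 8, 14, 16, 6, 4, 19, 3]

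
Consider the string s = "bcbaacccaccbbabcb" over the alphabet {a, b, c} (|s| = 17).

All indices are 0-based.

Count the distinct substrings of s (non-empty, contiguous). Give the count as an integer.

rank | idx | suffix
   0 |   3 | aacccaccbbabcb
   1 |  13 | abcb
   2 |   8 | accbbabcb
   3 |   4 | acccaccbbabcb
   4 |  16 | b
   5 |   2 | baacccaccbbabcb
   6 |  12 | babcb
   7 |  11 | bbabcb
   8 |  14 | bcb
   9 |   0 | bcbaacccaccbbabcb
  10 |   7 | caccbbabcb
  11 |  15 | cb
  12 |   1 | cbaacccaccbbabcb
  13 |  10 | cbbabcb
  14 |   6 | ccaccbbabcb
  15 |   9 | ccbbabcb
  16 |   5 | cccaccbbabcb

SA = [3, 13, 8, 4, 16, 2, 12, 11, 14, 0, 7, 15, 1, 10, 6, 9, 5]
[i] adj suffixes → lcp
  [1] 3/13 → 1 ('a')
  [2] 13/8 → 1 ('a')
  [3] 8/4 → 3 ('acc')
  [4] 4/16 → 0 ('')
  [5] 16/2 → 1 ('b')
  [6] 2/12 → 2 ('ba')
  [7] 12/11 → 1 ('b')
  [8] 11/14 → 1 ('b')
  [9] 14/0 → 3 ('bcb')
  [10] 0/7 → 0 ('')
  [11] 7/15 → 1 ('c')
  [12] 15/1 → 2 ('cb')
  [13] 1/10 → 2 ('cb')
  [14] 10/6 → 1 ('c')
  [15] 6/9 → 2 ('cc')
  [16] 9/5 → 2 ('cc')

n(n+1)/2 = 17·18/2 = 153
Σ LCP = 0 + 1 + 1 + 3 + 0 + 1 + 2 + 1 + 1 + 3 + 0 + 1 + 2 + 2 + 1 + 2 + 2 = 23
distinct = 153 − 23 = 130

130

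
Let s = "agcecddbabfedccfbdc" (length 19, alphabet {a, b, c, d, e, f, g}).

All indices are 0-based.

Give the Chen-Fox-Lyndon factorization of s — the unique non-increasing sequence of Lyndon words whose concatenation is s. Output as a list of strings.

["agcecddb", "abfedccfbdc"]

emit factor 1: 'agcecddb' (i=0, period=8)
emit factor 2: 'abfedccfbdc' (i=8, period=11)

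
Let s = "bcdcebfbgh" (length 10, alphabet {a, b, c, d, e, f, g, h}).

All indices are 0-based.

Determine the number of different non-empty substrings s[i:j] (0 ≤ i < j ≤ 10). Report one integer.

52

sorted suffixes:
  #0 SA[0]=0  'bcdcebfbgh'
  #1 SA[1]=5  'bfbgh'
  #2 SA[2]=7  'bgh'
  #3 SA[3]=1  'cdcebfbgh'
  #4 SA[4]=3  'cebfbgh'
  #5 SA[5]=2  'dcebfbgh'
  #6 SA[6]=4  'ebfbgh'
  #7 SA[7]=6  'fbgh'
  #8 SA[8]=8  'gh'
  #9 SA[9]=9  'h'

SA = [0, 5, 7, 1, 3, 2, 4, 6, 8, 9]
[i] adj suffixes → lcp
  [1] 0/5 → 1 ('b')
  [2] 5/7 → 1 ('b')
  [3] 7/1 → 0 ('')
  [4] 1/3 → 1 ('c')
  [5] 3/2 → 0 ('')
  [6] 2/4 → 0 ('')
  [7] 4/6 → 0 ('')
  [8] 6/8 → 0 ('')
  [9] 8/9 → 0 ('')

n(n+1)/2 = 10·11/2 = 55
Σ LCP = 0 + 1 + 1 + 0 + 1 + 0 + 0 + 0 + 0 + 0 = 3
distinct = 55 − 3 = 52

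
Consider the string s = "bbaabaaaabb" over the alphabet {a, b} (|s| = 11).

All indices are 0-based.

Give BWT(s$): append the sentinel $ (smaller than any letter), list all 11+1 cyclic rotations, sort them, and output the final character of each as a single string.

bbabaaababa$

rank  rotation      last
    0  $bbaabaaaabb  b
    1  aaaabb$bbaab  b
    2  aaabb$bbaaba  a
    3  aabaaaabb$bb  b
    4  aabb$bbaabaa  a
    5  abaaaabb$bba  a
    6  abb$bbaabaaa  a
    7  b$bbaabaaaab  b
    8  baaaabb$bbaa  a
    9  baabaaaabb$b  b
   10  bb$bbaabaaaa  a
   11  bbaabaaaabb$  $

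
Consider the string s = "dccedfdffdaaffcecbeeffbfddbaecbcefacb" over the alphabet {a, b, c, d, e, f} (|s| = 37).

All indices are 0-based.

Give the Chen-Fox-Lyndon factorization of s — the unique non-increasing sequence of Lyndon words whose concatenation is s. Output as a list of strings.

["d", "ccedfdffd", "aaffcecbeeffbfddbaecbcefacb"]

emit factor 1: 'd' (i=0, period=1)
emit factor 2: 'ccedfdffd' (i=1, period=9)
emit factor 3: 'aaffcecbeeffbfddbaecbcefacb' (i=10, period=27)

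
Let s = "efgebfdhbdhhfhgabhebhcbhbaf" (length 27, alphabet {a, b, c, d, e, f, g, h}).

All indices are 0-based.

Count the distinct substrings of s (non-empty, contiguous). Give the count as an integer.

rank→(start, suffix):
  0 → (15, 'abhebhcbhbaf')
  1 → (25, 'af')
  2 → (24, 'baf')
  3 → (8, 'bdhhfhgabhebhcbhbaf')
  4 → (4, 'bfdhbdhhfhgabhebhcbhbaf')
  5 → (22, 'bhbaf')
  6 → (19, 'bhcbhbaf')
  7 → (16, 'bhebhcbhbaf')
  8 → (21, 'cbhbaf')
  9 → (6, 'dhbdhhfhgabhebhcbhbaf')
  10 → (9, 'dhhfhgabhebhcbhbaf')
  11 → (3, 'ebfdhbdhhfhgabhebhcbhbaf')
  12 → (18, 'ebhcbhbaf')
  13 → (0, 'efgebfdhbdhhfhgabhebhcbhbaf')
  14 → (26, 'f')
  15 → (5, 'fdhbdhhfhgabhebhcbhbaf')
  16 → (1, 'fgebfdhbdhhfhgabhebhcbhbaf')
  17 → (12, 'fhgabhebhcbhbaf')
  18 → (14, 'gabhebhcbhbaf')
  19 → (2, 'gebfdhbdhhfhgabhebhcbhbaf')
  20 → (23, 'hbaf')
  21 → (7, 'hbdhhfhgabhebhcbhbaf')
  22 → (20, 'hcbhbaf')
  23 → (17, 'hebhcbhbaf')
  24 → (11, 'hfhgabhebhcbhbaf')
  25 → (13, 'hgabhebhcbhbaf')
  26 → (10, 'hhfhgabhebhcbhbaf')

SA = [15, 25, 24, 8, 4, 22, 19, 16, 21, 6, 9, 3, 18, 0, 26, 5, 1, 12, 14, 2, 23, 7, 20, 17, 11, 13, 10]
[i] adj suffixes → lcp
  [1] 15/25 → 1 ('a')
  [2] 25/24 → 0 ('')
  [3] 24/8 → 1 ('b')
  [4] 8/4 → 1 ('b')
  [5] 4/22 → 1 ('b')
  [6] 22/19 → 2 ('bh')
  [7] 19/16 → 2 ('bh')
  [8] 16/21 → 0 ('')
  [9] 21/6 → 0 ('')
  [10] 6/9 → 2 ('dh')
  [11] 9/3 → 0 ('')
  [12] 3/18 → 2 ('eb')
  [13] 18/0 → 1 ('e')
  [14] 0/26 → 0 ('')
  [15] 26/5 → 1 ('f')
  [16] 5/1 → 1 ('f')
  [17] 1/12 → 1 ('f')
  [18] 12/14 → 0 ('')
  [19] 14/2 → 1 ('g')
  [20] 2/23 → 0 ('')
  [21] 23/7 → 2 ('hb')
  [22] 7/20 → 1 ('h')
  [23] 20/17 → 1 ('h')
  [24] 17/11 → 1 ('h')
  [25] 11/13 → 1 ('h')
  [26] 13/10 → 1 ('h')

n(n+1)/2 = 27·28/2 = 378
Σ LCP = 0 + 1 + 0 + 1 + 1 + 1 + 2 + 2 + 0 + 0 + 2 + 0 + 2 + 1 + 0 + 1 + 1 + 1 + 0 + 1 + 0 + 2 + 1 + 1 + 1 + 1 + 1 = 24
distinct = 378 − 24 = 354

354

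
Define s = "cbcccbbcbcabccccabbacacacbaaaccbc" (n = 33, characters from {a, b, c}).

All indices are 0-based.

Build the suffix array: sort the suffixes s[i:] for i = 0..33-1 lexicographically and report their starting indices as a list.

[26, 27, 16, 10, 19, 21, 23, 28, 25, 18, 17, 5, 31, 8, 6, 1, 11, 32, 15, 9, 20, 22, 24, 4, 30, 7, 0, 14, 3, 29, 13, 2, 12]

rank→(start, suffix):
  0 → (26, 'aaaccbc')
  1 → (27, 'aaccbc')
  2 → (16, 'abbacacacbaaaccbc')
  3 → (10, 'abccccabbacacacbaaaccbc')
  4 → (19, 'acacacbaaaccbc')
  5 → (21, 'acacbaaaccbc')
  6 → (23, 'acbaaaccbc')
  7 → (28, 'accbc')
  8 → (25, 'baaaccbc')
  9 → (18, 'bacacacbaaaccbc')
  10 → (17, 'bbacacacbaaaccbc')
  11 → (5, 'bbcbcabccccabbacacacbaaaccbc')
  12 → (31, 'bc')
  13 → (8, 'bcabccccabbacacacbaaaccbc')
  14 → (6, 'bcbcabccccabbacacacbaaaccbc')
  15 → (1, 'bcccbbcbcabccccabbacacacbaaaccbc')
  16 → (11, 'bccccabbacacacbaaaccbc')
  17 → (32, 'c')
  18 → (15, 'cabbacacacbaaaccbc')
  19 → (9, 'cabccccabbacacacbaaaccbc')
  20 → (20, 'cacacbaaaccbc')
  21 → (22, 'cacbaaaccbc')
  22 → (24, 'cbaaaccbc')
  23 → (4, 'cbbcbcabccccabbacacacbaaaccbc')
  24 → (30, 'cbc')
  25 → (7, 'cbcabccccabbacacacbaaaccbc')
  26 → (0, 'cbcccbbcbcabccccabbacacacbaaaccbc')
  27 → (14, 'ccabbacacacbaaaccbc')
  28 → (3, 'ccbbcbcabccccabbacacacbaaaccbc')
  29 → (29, 'ccbc')
  30 → (13, 'cccabbacacacbaaaccbc')
  31 → (2, 'cccbbcbcabccccabbacacacbaaaccbc')
  32 → (12, 'ccccabbacacacbaaaccbc')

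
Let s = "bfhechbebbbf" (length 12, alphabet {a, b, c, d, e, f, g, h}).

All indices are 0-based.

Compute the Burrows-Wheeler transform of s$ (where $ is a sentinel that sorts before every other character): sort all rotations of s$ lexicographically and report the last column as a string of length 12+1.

febhb$ebhbbcf

rank  rotation       last
    0  $bfhechbebbbf  f
    1  bbbf$bfhechbe  e
    2  bbf$bfhechbeb  b
    3  bebbbf$bfhech  h
    4  bf$bfhechbebb  b
    5  bfhechbebbbf$  $
    6  chbebbbf$bfhe  e
    7  ebbbf$bfhechb  b
    8  echbebbbf$bfh  h
    9  f$bfhechbebbb  b
   10  fhechbebbbf$b  b
   11  hbebbbf$bfhec  c
   12  hechbebbbf$bf  f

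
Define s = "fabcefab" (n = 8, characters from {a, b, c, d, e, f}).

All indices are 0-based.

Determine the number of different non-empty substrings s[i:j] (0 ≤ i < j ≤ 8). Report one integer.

30

rank | idx | suffix
   0 |   6 | ab
   1 |   1 | abcefab
   2 |   7 | b
   3 |   2 | bcefab
   4 |   3 | cefab
   5 |   4 | efab
   6 |   5 | fab
   7 |   0 | fabcefab

SA = [6, 1, 7, 2, 3, 4, 5, 0]
[i] adj suffixes → lcp
  [1] 6/1 → 2 ('ab')
  [2] 1/7 → 0 ('')
  [3] 7/2 → 1 ('b')
  [4] 2/3 → 0 ('')
  [5] 3/4 → 0 ('')
  [6] 4/5 → 0 ('')
  [7] 5/0 → 3 ('fab')

n(n+1)/2 = 8·9/2 = 36
Σ LCP = 0 + 2 + 0 + 1 + 0 + 0 + 0 + 3 = 6
distinct = 36 − 6 = 30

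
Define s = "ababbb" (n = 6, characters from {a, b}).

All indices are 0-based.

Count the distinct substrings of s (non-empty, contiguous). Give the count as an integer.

15

rank | idx | suffix
   0 |   0 | ababbb
   1 |   2 | abbb
   2 |   5 | b
   3 |   1 | babbb
   4 |   4 | bb
   5 |   3 | bbb

SA = [0, 2, 5, 1, 4, 3]
i: (SA[i-1],SA[i]) lcp shared
  1: (0,2) 2 'ab'
  2: (2,5) 0 ''
  3: (5,1) 1 'b'
  4: (1,4) 1 'b'
  5: (4,3) 2 'bb'

n(n+1)/2 = 6·7/2 = 21
Σ LCP = 0 + 2 + 0 + 1 + 1 + 2 = 6
distinct = 21 − 6 = 15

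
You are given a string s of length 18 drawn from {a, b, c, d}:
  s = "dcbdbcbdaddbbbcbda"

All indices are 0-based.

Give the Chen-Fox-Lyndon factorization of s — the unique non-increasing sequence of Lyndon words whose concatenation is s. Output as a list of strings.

emit factor 1: 'd' (i=0, period=1)
emit factor 2: 'c' (i=1, period=1)
emit factor 3: 'bd' (i=2, period=2)
emit factor 4: 'bcbd' (i=4, period=4)
emit factor 5: 'addbbbcbd' (i=8, period=9)
emit factor 6: 'a' (i=17, period=1)

["d", "c", "bd", "bcbd", "addbbbcbd", "a"]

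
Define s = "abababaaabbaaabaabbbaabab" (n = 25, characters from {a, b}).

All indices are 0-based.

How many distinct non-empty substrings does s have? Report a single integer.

rank | idx | suffix
   0 |  11 | aaabaabbbaabab
   1 |   6 | aaabbaaabaabbbaabab
   2 |  12 | aabaabbbaabab
   3 |  20 | aabab
   4 |   7 | aabbaaabaabbbaabab
   5 |  15 | aabbbaabab
   6 |  23 | ab
   7 |   4 | abaaabbaaabaabbbaabab
   8 |  13 | abaabbbaabab
   9 |  21 | abab
  10 |   2 | ababaaabbaaabaabbbaabab
  11 |   0 | abababaaabbaaabaabbbaabab
  12 |   8 | abbaaabaabbbaabab
  13 |  16 | abbbaabab
  14 |  24 | b
  15 |  10 | baaabaabbbaabab
  16 |   5 | baaabbaaabaabbbaabab
  17 |  19 | baabab
  18 |  14 | baabbbaabab
  19 |  22 | bab
  20 |   3 | babaaabbaaabaabbbaabab
  21 |   1 | bababaaabbaaabaabbbaabab
  22 |   9 | bbaaabaabbbaabab
  23 |  18 | bbaabab
  24 |  17 | bbbaabab

SA = [11, 6, 12, 20, 7, 15, 23, 4, 13, 21, 2, 0, 8, 16, 24, 10, 5, 19, 14, 22, 3, 1, 9, 18, 17]
[i] adj suffixes → lcp
  [1] 11/6 → 4 ('aaab')
  [2] 6/12 → 2 ('aa')
  [3] 12/20 → 4 ('aaba')
  [4] 20/7 → 3 ('aab')
  [5] 7/15 → 4 ('aabb')
  [6] 15/23 → 1 ('a')
  [7] 23/4 → 2 ('ab')
  [8] 4/13 → 4 ('abaa')
  [9] 13/21 → 3 ('aba')
  [10] 21/2 → 4 ('abab')
  [11] 2/0 → 5 ('ababa')
  [12] 0/8 → 2 ('ab')
  [13] 8/16 → 3 ('abb')
  [14] 16/24 → 0 ('')
  [15] 24/10 → 1 ('b')
  [16] 10/5 → 5 ('baaab')
  [17] 5/19 → 3 ('baa')
  [18] 19/14 → 4 ('baab')
  [19] 14/22 → 2 ('ba')
  [20] 22/3 → 3 ('bab')
  [21] 3/1 → 4 ('baba')
  [22] 1/9 → 1 ('b')
  [23] 9/18 → 4 ('bbaa')
  [24] 18/17 → 2 ('bb')

n(n+1)/2 = 25·26/2 = 325
Σ LCP = 0 + 4 + 2 + 4 + 3 + 4 + 1 + 2 + 4 + 3 + 4 + 5 + 2 + 3 + 0 + 1 + 5 + 3 + 4 + 2 + 3 + 4 + 1 + 4 + 2 = 70
distinct = 325 − 70 = 255

255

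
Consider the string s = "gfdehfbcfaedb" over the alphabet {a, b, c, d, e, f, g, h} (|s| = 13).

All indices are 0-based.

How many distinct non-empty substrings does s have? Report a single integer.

sorted suffixes:
  #0 SA[0]=9  'aedb'
  #1 SA[1]=12  'b'
  #2 SA[2]=6  'bcfaedb'
  #3 SA[3]=7  'cfaedb'
  #4 SA[4]=11  'db'
  #5 SA[5]=2  'dehfbcfaedb'
  #6 SA[6]=10  'edb'
  #7 SA[7]=3  'ehfbcfaedb'
  #8 SA[8]=8  'faedb'
  #9 SA[9]=5  'fbcfaedb'
  #10 SA[10]=1  'fdehfbcfaedb'
  #11 SA[11]=0  'gfdehfbcfaedb'
  #12 SA[12]=4  'hfbcfaedb'

SA = [9, 12, 6, 7, 11, 2, 10, 3, 8, 5, 1, 0, 4]
i: (SA[i-1],SA[i]) lcp shared
  1: (9,12) 0 ''
  2: (12,6) 1 'b'
  3: (6,7) 0 ''
  4: (7,11) 0 ''
  5: (11,2) 1 'd'
  6: (2,10) 0 ''
  7: (10,3) 1 'e'
  8: (3,8) 0 ''
  9: (8,5) 1 'f'
  10: (5,1) 1 'f'
  11: (1,0) 0 ''
  12: (0,4) 0 ''

n(n+1)/2 = 13·14/2 = 91
Σ LCP = 0 + 0 + 1 + 0 + 0 + 1 + 0 + 1 + 0 + 1 + 1 + 0 + 0 = 5
distinct = 91 − 5 = 86

86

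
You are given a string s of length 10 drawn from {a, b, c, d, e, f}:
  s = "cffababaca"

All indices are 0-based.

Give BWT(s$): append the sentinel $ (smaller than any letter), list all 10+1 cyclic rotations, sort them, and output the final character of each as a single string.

rank  rotation     last
    0  $cffababaca  a
    1  a$cffababac  c
    2  ababaca$cff  f
    3  abaca$cffab  b
    4  aca$cffabab  b
    5  babaca$cffa  a
    6  baca$cffaba  a
    7  ca$cffababa  a
    8  cffababaca$  $
    9  fababaca$cf  f
   10  ffababaca$c  c

acfbbaaa$fc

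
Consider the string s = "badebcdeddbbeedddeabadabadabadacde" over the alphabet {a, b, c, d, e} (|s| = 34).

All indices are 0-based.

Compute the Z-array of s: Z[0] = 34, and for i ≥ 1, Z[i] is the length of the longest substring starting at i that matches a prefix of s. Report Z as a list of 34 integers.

[34, 0, 0, 0, 1, 0, 0, 0, 0, 0, 1, 1, 0, 0, 0, 0, 0, 0, 0, 3, 0, 0, 0, 3, 0, 0, 0, 3, 0, 0, 0, 0, 0, 0]

Z[0]=34
i=1: outside box; Z[1]=0
i=2: outside box; Z[2]=0
i=3: outside box; Z[3]=0
i=4: outside box; Z[4]=1 grow→box=[4,5)
i=5: outside box; Z[5]=0
i=6: outside box; Z[6]=0
i=7: outside box; Z[7]=0
i=8: outside box; Z[8]=0
i=9: outside box; Z[9]=0
i=10: outside box; Z[10]=1 grow→box=[10,11)
i=11: outside box; Z[11]=1 grow→box=[11,12)
i=12: outside box; Z[12]=0
i=13: outside box; Z[13]=0
i=14: outside box; Z[14]=0
i=15: outside box; Z[15]=0
i=16: outside box; Z[16]=0
i=17: outside box; Z[17]=0
i=18: outside box; Z[18]=0
i=19: outside box; Z[19]=3 grow→box=[19,22)
i=20: min(r-i=2, Z[1]=0)=0; Z[20]=0
i=21: min(r-i=1, Z[2]=0)=0; Z[21]=0
i=22: outside box; Z[22]=0
i=23: outside box; Z[23]=3 grow→box=[23,26)
i=24: min(r-i=2, Z[1]=0)=0; Z[24]=0
i=25: min(r-i=1, Z[2]=0)=0; Z[25]=0
i=26: outside box; Z[26]=0
i=27: outside box; Z[27]=3 grow→box=[27,30)
i=28: min(r-i=2, Z[1]=0)=0; Z[28]=0
i=29: min(r-i=1, Z[2]=0)=0; Z[29]=0
i=30: outside box; Z[30]=0
i=31: outside box; Z[31]=0
i=32: outside box; Z[32]=0
i=33: outside box; Z[33]=0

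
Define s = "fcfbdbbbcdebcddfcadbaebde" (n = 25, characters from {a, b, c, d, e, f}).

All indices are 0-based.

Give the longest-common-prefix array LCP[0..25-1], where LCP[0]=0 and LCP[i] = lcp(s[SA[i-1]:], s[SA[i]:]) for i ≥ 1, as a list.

sorted suffixes:
  #0 SA[0]=17  'adbaebde'
  #1 SA[1]=20  'aebde'
  #2 SA[2]=19  'baebde'
  #3 SA[3]=5  'bbbcdebcddfcadbaebde'
  #4 SA[4]=6  'bbcdebcddfcadbaebde'
  #5 SA[5]=11  'bcddfcadbaebde'
  #6 SA[6]=7  'bcdebcddfcadbaebde'
  #7 SA[7]=3  'bdbbbcdebcddfcadbaebde'
  #8 SA[8]=22  'bde'
  #9 SA[9]=16  'cadbaebde'
  #10 SA[10]=12  'cddfcadbaebde'
  #11 SA[11]=8  'cdebcddfcadbaebde'
  #12 SA[12]=1  'cfbdbbbcdebcddfcadbaebde'
  #13 SA[13]=18  'dbaebde'
  #14 SA[14]=4  'dbbbcdebcddfcadbaebde'
  #15 SA[15]=13  'ddfcadbaebde'
  #16 SA[16]=23  'de'
  #17 SA[17]=9  'debcddfcadbaebde'
  #18 SA[18]=14  'dfcadbaebde'
  #19 SA[19]=24  'e'
  #20 SA[20]=10  'ebcddfcadbaebde'
  #21 SA[21]=21  'ebde'
  #22 SA[22]=2  'fbdbbbcdebcddfcadbaebde'
  #23 SA[23]=15  'fcadbaebde'
  #24 SA[24]=0  'fcfbdbbbcdebcddfcadbaebde'

SA = [17, 20, 19, 5, 6, 11, 7, 3, 22, 16, 12, 8, 1, 18, 4, 13, 23, 9, 14, 24, 10, 21, 2, 15, 0]
rank  pair      lcp
   1  s[17:],s[20:]  1  'a'
   2  s[20:],s[19:]  0  ''
   3  s[19:],s[5:]  1  'b'
   4  s[5:],s[6:]  2  'bb'
   5  s[6:],s[11:]  1  'b'
   6  s[11:],s[7:]  3  'bcd'
   7  s[7:],s[3:]  1  'b'
   8  s[3:],s[22:]  2  'bd'
   9  s[22:],s[16:]  0  ''
  10  s[16:],s[12:]  1  'c'
  11  s[12:],s[8:]  2  'cd'
  12  s[8:],s[1:]  1  'c'
  13  s[1:],s[18:]  0  ''
  14  s[18:],s[4:]  2  'db'
  15  s[4:],s[13:]  1  'd'
  16  s[13:],s[23:]  1  'd'
  17  s[23:],s[9:]  2  'de'
  18  s[9:],s[14:]  1  'd'
  19  s[14:],s[24:]  0  ''
  20  s[24:],s[10:]  1  'e'
  21  s[10:],s[21:]  2  'eb'
  22  s[21:],s[2:]  0  ''
  23  s[2:],s[15:]  1  'f'
  24  s[15:],s[0:]  2  'fc'

[0, 1, 0, 1, 2, 1, 3, 1, 2, 0, 1, 2, 1, 0, 2, 1, 1, 2, 1, 0, 1, 2, 0, 1, 2]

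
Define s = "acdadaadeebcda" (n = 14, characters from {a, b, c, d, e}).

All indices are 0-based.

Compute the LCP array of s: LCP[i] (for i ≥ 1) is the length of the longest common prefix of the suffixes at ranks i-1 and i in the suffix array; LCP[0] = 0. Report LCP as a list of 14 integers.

rank→(start, suffix):
  0 → (13, 'a')
  1 → (5, 'aadeebcda')
  2 → (0, 'acdadaadeebcda')
  3 → (3, 'adaadeebcda')
  4 → (6, 'adeebcda')
  5 → (10, 'bcda')
  6 → (11, 'cda')
  7 → (1, 'cdadaadeebcda')
  8 → (12, 'da')
  9 → (4, 'daadeebcda')
  10 → (2, 'dadaadeebcda')
  11 → (7, 'deebcda')
  12 → (9, 'ebcda')
  13 → (8, 'eebcda')

SA = [13, 5, 0, 3, 6, 10, 11, 1, 12, 4, 2, 7, 9, 8]
rank  pair      lcp
   1  s[13:],s[5:]  1  'a'
   2  s[5:],s[0:]  1  'a'
   3  s[0:],s[3:]  1  'a'
   4  s[3:],s[6:]  2  'ad'
   5  s[6:],s[10:]  0  ''
   6  s[10:],s[11:]  0  ''
   7  s[11:],s[1:]  3  'cda'
   8  s[1:],s[12:]  0  ''
   9  s[12:],s[4:]  2  'da'
  10  s[4:],s[2:]  2  'da'
  11  s[2:],s[7:]  1  'd'
  12  s[7:],s[9:]  0  ''
  13  s[9:],s[8:]  1  'e'

[0, 1, 1, 1, 2, 0, 0, 3, 0, 2, 2, 1, 0, 1]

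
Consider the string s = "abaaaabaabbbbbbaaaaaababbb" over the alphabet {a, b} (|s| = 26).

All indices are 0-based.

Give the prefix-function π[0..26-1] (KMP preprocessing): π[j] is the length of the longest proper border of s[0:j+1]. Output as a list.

[0, 0, 1, 1, 1, 1, 2, 3, 4, 2, 0, 0, 0, 0, 0, 1, 1, 1, 1, 1, 1, 2, 3, 2, 0, 0]

π[0] = 0
j=1 s[j]='b': π[1]=0 (border '')
j=2 s[j]='a': π[2]=1 (border 'a')
j=3 s[j]='a': k: 1→0; π[3]=1 (border 'a')
j=4 s[j]='a': k: 1→0; π[4]=1 (border 'a')
j=5 s[j]='a': k: 1→0; π[5]=1 (border 'a')
j=6 s[j]='b': π[6]=2 (border 'ab')
j=7 s[j]='a': π[7]=3 (border 'aba')
j=8 s[j]='a': π[8]=4 (border 'abaa')
j=9 s[j]='b': k: 4→1; π[9]=2 (border 'ab')
j=10 s[j]='b': k: 2→0; π[10]=0 (border '')
j=11 s[j]='b': π[11]=0 (border '')
j=12 s[j]='b': π[12]=0 (border '')
j=13 s[j]='b': π[13]=0 (border '')
j=14 s[j]='b': π[14]=0 (border '')
j=15 s[j]='a': π[15]=1 (border 'a')
j=16 s[j]='a': k: 1→0; π[16]=1 (border 'a')
j=17 s[j]='a': k: 1→0; π[17]=1 (border 'a')
j=18 s[j]='a': k: 1→0; π[18]=1 (border 'a')
j=19 s[j]='a': k: 1→0; π[19]=1 (border 'a')
j=20 s[j]='a': k: 1→0; π[20]=1 (border 'a')
j=21 s[j]='b': π[21]=2 (border 'ab')
j=22 s[j]='a': π[22]=3 (border 'aba')
j=23 s[j]='b': k: 3→1; π[23]=2 (border 'ab')
j=24 s[j]='b': k: 2→0; π[24]=0 (border '')
j=25 s[j]='b': π[25]=0 (border '')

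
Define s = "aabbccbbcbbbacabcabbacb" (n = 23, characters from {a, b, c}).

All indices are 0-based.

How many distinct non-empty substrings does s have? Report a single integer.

236

rank | idx | suffix
   0 |   0 | aabbccbbcbbbacabcabbacb
   1 |  17 | abbacb
   2 |   1 | abbccbbcbbbacabcabbacb
   3 |  14 | abcabbacb
   4 |  12 | acabcabbacb
   5 |  20 | acb
   6 |  22 | b
   7 |  11 | bacabcabbacb
   8 |  19 | bacb
   9 |  10 | bbacabcabbacb
  10 |  18 | bbacb
  11 |   9 | bbbacabcabbacb
  12 |   6 | bbcbbbacabcabbacb
  13 |   2 | bbccbbcbbbacabcabbacb
  14 |  15 | bcabbacb
  15 |   7 | bcbbbacabcabbacb
  16 |   3 | bccbbcbbbacabcabbacb
  17 |  16 | cabbacb
  18 |  13 | cabcabbacb
  19 |  21 | cb
  20 |   8 | cbbbacabcabbacb
  21 |   5 | cbbcbbbacabcabbacb
  22 |   4 | ccbbcbbbacabcabbacb

SA = [0, 17, 1, 14, 12, 20, 22, 11, 19, 10, 18, 9, 6, 2, 15, 7, 3, 16, 13, 21, 8, 5, 4]
i: (SA[i-1],SA[i]) lcp shared
  1: (0,17) 1 'a'
  2: (17,1) 3 'abb'
  3: (1,14) 2 'ab'
  4: (14,12) 1 'a'
  5: (12,20) 2 'ac'
  6: (20,22) 0 ''
  7: (22,11) 1 'b'
  8: (11,19) 3 'bac'
  9: (19,10) 1 'b'
  10: (10,18) 4 'bbac'
  11: (18,9) 2 'bb'
  12: (9,6) 2 'bb'
  13: (6,2) 3 'bbc'
  14: (2,15) 1 'b'
  15: (15,7) 2 'bc'
  16: (7,3) 2 'bc'
  17: (3,16) 0 ''
  18: (16,13) 3 'cab'
  19: (13,21) 1 'c'
  20: (21,8) 2 'cb'
  21: (8,5) 3 'cbb'
  22: (5,4) 1 'c'

n(n+1)/2 = 23·24/2 = 276
Σ LCP = 0 + 1 + 3 + 2 + 1 + 2 + 0 + 1 + 3 + 1 + 4 + 2 + 2 + 3 + 1 + 2 + 2 + 0 + 3 + 1 + 2 + 3 + 1 = 40
distinct = 276 − 40 = 236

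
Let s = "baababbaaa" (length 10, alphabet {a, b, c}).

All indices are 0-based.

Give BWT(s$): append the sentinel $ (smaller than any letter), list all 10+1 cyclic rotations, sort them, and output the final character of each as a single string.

rank  rotation     last
    0  $baababbaaa  a
    1  a$baababbaa  a
    2  aa$baababba  a
    3  aaa$baababb  b
    4  aababbaaa$b  b
    5  ababbaaa$ba  a
    6  abbaaa$baab  b
    7  baaa$baabab  b
    8  baababbaaa$  $
    9  babbaaa$baa  a
   10  bbaaa$baaba  a

aaabbabb$aa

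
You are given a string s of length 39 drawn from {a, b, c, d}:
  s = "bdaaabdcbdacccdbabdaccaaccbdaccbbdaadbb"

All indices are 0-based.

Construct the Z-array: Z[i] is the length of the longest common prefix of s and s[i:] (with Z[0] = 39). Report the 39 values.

[39, 0, 0, 0, 0, 2, 0, 0, 3, 0, 0, 0, 0, 0, 0, 1, 0, 3, 0, 0, 0, 0, 0, 0, 0, 0, 3, 0, 0, 0, 0, 1, 4, 0, 0, 0, 0, 1, 1]

Z[0]=39
i=1: fresh scan; Z[1]=0
i=2: fresh scan; Z[2]=0
i=3: fresh scan; Z[3]=0
i=4: fresh scan; Z[4]=0
i=5: fresh scan; Z[5]=2 extend→box=[5,7)
i=6: min(r-i=1, Z[1]=0)=0; Z[6]=0
i=7: fresh scan; Z[7]=0
i=8: fresh scan; Z[8]=3 extend→box=[8,11)
i=9: min(r-i=2, Z[1]=0)=0; Z[9]=0
i=10: min(r-i=1, Z[2]=0)=0; Z[10]=0
i=11: fresh scan; Z[11]=0
i=12: fresh scan; Z[12]=0
i=13: fresh scan; Z[13]=0
i=14: fresh scan; Z[14]=0
i=15: fresh scan; Z[15]=1 extend→box=[15,16)
i=16: fresh scan; Z[16]=0
i=17: fresh scan; Z[17]=3 extend→box=[17,20)
i=18: min(r-i=2, Z[1]=0)=0; Z[18]=0
i=19: min(r-i=1, Z[2]=0)=0; Z[19]=0
i=20: fresh scan; Z[20]=0
i=21: fresh scan; Z[21]=0
i=22: fresh scan; Z[22]=0
i=23: fresh scan; Z[23]=0
i=24: fresh scan; Z[24]=0
i=25: fresh scan; Z[25]=0
i=26: fresh scan; Z[26]=3 extend→box=[26,29)
i=27: min(r-i=2, Z[1]=0)=0; Z[27]=0
i=28: min(r-i=1, Z[2]=0)=0; Z[28]=0
i=29: fresh scan; Z[29]=0
i=30: fresh scan; Z[30]=0
i=31: fresh scan; Z[31]=1 extend→box=[31,32)
i=32: fresh scan; Z[32]=4 extend→box=[32,36)
i=33: min(r-i=3, Z[1]=0)=0; Z[33]=0
i=34: min(r-i=2, Z[2]=0)=0; Z[34]=0
i=35: min(r-i=1, Z[3]=0)=0; Z[35]=0
i=36: fresh scan; Z[36]=0
i=37: fresh scan; Z[37]=1 extend→box=[37,38)
i=38: fresh scan; Z[38]=1 extend→box=[38,39)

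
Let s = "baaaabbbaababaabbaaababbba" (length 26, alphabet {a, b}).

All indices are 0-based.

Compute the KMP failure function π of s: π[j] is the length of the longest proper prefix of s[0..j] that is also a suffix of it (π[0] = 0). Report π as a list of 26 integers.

[0, 0, 0, 0, 0, 1, 1, 1, 2, 3, 1, 2, 1, 2, 3, 1, 1, 2, 3, 4, 1, 2, 1, 1, 1, 2]

π[0] = 0
j=1 s[j]='a': π[1]=0 (border '')
j=2 s[j]='a': π[2]=0 (border '')
j=3 s[j]='a': π[3]=0 (border '')
j=4 s[j]='a': π[4]=0 (border '')
j=5 s[j]='b': π[5]=1 (border 'b')
j=6 s[j]='b': k: 1→0; π[6]=1 (border 'b')
j=7 s[j]='b': k: 1→0; π[7]=1 (border 'b')
j=8 s[j]='a': π[8]=2 (border 'ba')
j=9 s[j]='a': π[9]=3 (border 'baa')
j=10 s[j]='b': k: 3→0; π[10]=1 (border 'b')
j=11 s[j]='a': π[11]=2 (border 'ba')
j=12 s[j]='b': k: 2→0; π[12]=1 (border 'b')
j=13 s[j]='a': π[13]=2 (border 'ba')
j=14 s[j]='a': π[14]=3 (border 'baa')
j=15 s[j]='b': k: 3→0; π[15]=1 (border 'b')
j=16 s[j]='b': k: 1→0; π[16]=1 (border 'b')
j=17 s[j]='a': π[17]=2 (border 'ba')
j=18 s[j]='a': π[18]=3 (border 'baa')
j=19 s[j]='a': π[19]=4 (border 'baaa')
j=20 s[j]='b': k: 4→0; π[20]=1 (border 'b')
j=21 s[j]='a': π[21]=2 (border 'ba')
j=22 s[j]='b': k: 2→0; π[22]=1 (border 'b')
j=23 s[j]='b': k: 1→0; π[23]=1 (border 'b')
j=24 s[j]='b': k: 1→0; π[24]=1 (border 'b')
j=25 s[j]='a': π[25]=2 (border 'ba')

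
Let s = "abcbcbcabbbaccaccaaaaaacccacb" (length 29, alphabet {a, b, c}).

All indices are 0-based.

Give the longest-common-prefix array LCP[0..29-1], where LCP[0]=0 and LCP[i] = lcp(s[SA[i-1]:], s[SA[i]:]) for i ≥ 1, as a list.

[0, 5, 4, 3, 2, 1, 2, 1, 2, 4, 3, 0, 1, 1, 2, 1, 2, 4, 0, 2, 2, 3, 1, 2, 3, 1, 3, 4, 2]

rank→(start, suffix):
  0 → (17, 'aaaaaacccacb')
  1 → (18, 'aaaaacccacb')
  2 → (19, 'aaaacccacb')
  3 → (20, 'aaacccacb')
  4 → (21, 'aacccacb')
  5 → (7, 'abbbaccaccaaaaaacccacb')
  6 → (0, 'abcbcbcabbbaccaccaaaaaacccacb')
  7 → (26, 'acb')
  8 → (14, 'accaaaaaacccacb')
  9 → (11, 'accaccaaaaaacccacb')
  10 → (22, 'acccacb')
  11 → (28, 'b')
  12 → (10, 'baccaccaaaaaacccacb')
  13 → (9, 'bbaccaccaaaaaacccacb')
  14 → (8, 'bbbaccaccaaaaaacccacb')
  15 → (5, 'bcabbbaccaccaaaaaacccacb')
  16 → (3, 'bcbcabbbaccaccaaaaaacccacb')
  17 → (1, 'bcbcbcabbbaccaccaaaaaacccacb')
  18 → (16, 'caaaaaacccacb')
  19 → (6, 'cabbbaccaccaaaaaacccacb')
  20 → (25, 'cacb')
  21 → (13, 'caccaaaaaacccacb')
  22 → (27, 'cb')
  23 → (4, 'cbcabbbaccaccaaaaaacccacb')
  24 → (2, 'cbcbcabbbaccaccaaaaaacccacb')
  25 → (15, 'ccaaaaaacccacb')
  26 → (24, 'ccacb')
  27 → (12, 'ccaccaaaaaacccacb')
  28 → (23, 'cccacb')

SA = [17, 18, 19, 20, 21, 7, 0, 26, 14, 11, 22, 28, 10, 9, 8, 5, 3, 1, 16, 6, 25, 13, 27, 4, 2, 15, 24, 12, 23]
[i] adj suffixes → lcp
  [1] 17/18 → 5 ('aaaaa')
  [2] 18/19 → 4 ('aaaa')
  [3] 19/20 → 3 ('aaa')
  [4] 20/21 → 2 ('aa')
  [5] 21/7 → 1 ('a')
  [6] 7/0 → 2 ('ab')
  [7] 0/26 → 1 ('a')
  [8] 26/14 → 2 ('ac')
  [9] 14/11 → 4 ('acca')
  [10] 11/22 → 3 ('acc')
  [11] 22/28 → 0 ('')
  [12] 28/10 → 1 ('b')
  [13] 10/9 → 1 ('b')
  [14] 9/8 → 2 ('bb')
  [15] 8/5 → 1 ('b')
  [16] 5/3 → 2 ('bc')
  [17] 3/1 → 4 ('bcbc')
  [18] 1/16 → 0 ('')
  [19] 16/6 → 2 ('ca')
  [20] 6/25 → 2 ('ca')
  [21] 25/13 → 3 ('cac')
  [22] 13/27 → 1 ('c')
  [23] 27/4 → 2 ('cb')
  [24] 4/2 → 3 ('cbc')
  [25] 2/15 → 1 ('c')
  [26] 15/24 → 3 ('cca')
  [27] 24/12 → 4 ('ccac')
  [28] 12/23 → 2 ('cc')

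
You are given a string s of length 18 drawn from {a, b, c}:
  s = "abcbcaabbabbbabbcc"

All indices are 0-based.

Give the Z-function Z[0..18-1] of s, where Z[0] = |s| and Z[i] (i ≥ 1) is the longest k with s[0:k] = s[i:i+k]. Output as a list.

Z[0]=18
i=1: fresh scan; Z[1]=0
i=2: fresh scan; Z[2]=0
i=3: fresh scan; Z[3]=0
i=4: fresh scan; Z[4]=0
i=5: fresh scan; Z[5]=1 extend→box=[5,6)
i=6: fresh scan; Z[6]=2 extend→box=[6,8)
i=7: min(r-i=1, Z[1]=0)=0; Z[7]=0
i=8: fresh scan; Z[8]=0
i=9: fresh scan; Z[9]=2 extend→box=[9,11)
i=10: min(r-i=1, Z[1]=0)=0; Z[10]=0
i=11: fresh scan; Z[11]=0
i=12: fresh scan; Z[12]=0
i=13: fresh scan; Z[13]=2 extend→box=[13,15)
i=14: min(r-i=1, Z[1]=0)=0; Z[14]=0
i=15: fresh scan; Z[15]=0
i=16: fresh scan; Z[16]=0
i=17: fresh scan; Z[17]=0

[18, 0, 0, 0, 0, 1, 2, 0, 0, 2, 0, 0, 0, 2, 0, 0, 0, 0]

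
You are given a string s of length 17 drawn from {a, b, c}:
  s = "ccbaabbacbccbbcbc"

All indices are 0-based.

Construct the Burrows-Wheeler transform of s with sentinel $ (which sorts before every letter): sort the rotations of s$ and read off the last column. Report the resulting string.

cbabcbaccbcbccba$b

rank  rotation            last
    0  $ccbaabbacbccbbcbc  c
    1  aabbacbccbbcbc$ccb  b
    2  abbacbccbbcbc$ccba  a
    3  acbccbbcbc$ccbaabb  b
    4  baabbacbccbbcbc$cc  c
    5  bacbccbbcbc$ccbaab  b
    6  bbacbccbbcbc$ccbaa  a
    7  bbcbc$ccbaabbacbcc  c
    8  bc$ccbaabbacbccbbc  c
    9  bcbc$ccbaabbacbccb  b
   10  bccbbcbc$ccbaabbac  c
   11  c$ccbaabbacbccbbcb  b
   12  cbaabbacbccbbcbc$c  c
   13  cbbcbc$ccbaabbacbc  c
   14  cbc$ccbaabbacbccbb  b
   15  cbccbbcbc$ccbaabba  a
   16  ccbaabbacbccbbcbc$  $
   17  ccbbcbc$ccbaabbacb  b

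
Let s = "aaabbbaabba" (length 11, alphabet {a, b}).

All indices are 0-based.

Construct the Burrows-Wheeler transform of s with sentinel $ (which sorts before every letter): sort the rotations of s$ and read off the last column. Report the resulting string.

ab$baaabbaba

rank  rotation      last
    0  $aaabbbaabba  a
    1  a$aaabbbaabb  b
    2  aaabbbaabba$  $
    3  aabba$aaabbb  b
    4  aabbbaabba$a  a
    5  abba$aaabbba  a
    6  abbbaabba$aa  a
    7  ba$aaabbbaab  b
    8  baabba$aaabb  b
    9  bba$aaabbbaa  a
   10  bbaabba$aaab  b
   11  bbbaabba$aaa  a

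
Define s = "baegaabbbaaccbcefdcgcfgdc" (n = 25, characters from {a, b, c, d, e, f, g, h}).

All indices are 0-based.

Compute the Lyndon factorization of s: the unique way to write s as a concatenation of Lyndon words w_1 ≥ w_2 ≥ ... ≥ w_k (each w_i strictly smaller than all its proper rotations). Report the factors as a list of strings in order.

["b", "aeg", "aabbbaaccbcefdcgcfgdc"]

emit factor 1: 'b' (i=0, period=1)
emit factor 2: 'aeg' (i=1, period=3)
emit factor 3: 'aabbbaaccbcefdcgcfgdc' (i=4, period=21)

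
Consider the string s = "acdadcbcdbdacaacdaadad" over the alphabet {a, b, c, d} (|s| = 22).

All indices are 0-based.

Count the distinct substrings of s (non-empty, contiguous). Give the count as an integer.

221

sorted suffixes:
  #0 SA[0]=13  'aacdaadad'
  #1 SA[1]=17  'aadad'
  #2 SA[2]=11  'acaacdaadad'
  #3 SA[3]=14  'acdaadad'
  #4 SA[4]=0  'acdadcbcdbdacaacdaadad'
  #5 SA[5]=20  'ad'
  #6 SA[6]=18  'adad'
  #7 SA[7]=3  'adcbcdbdacaacdaadad'
  #8 SA[8]=6  'bcdbdacaacdaadad'
  #9 SA[9]=9  'bdacaacdaadad'
  #10 SA[10]=12  'caacdaadad'
  #11 SA[11]=5  'cbcdbdacaacdaadad'
  #12 SA[12]=15  'cdaadad'
  #13 SA[13]=1  'cdadcbcdbdacaacdaadad'
  #14 SA[14]=7  'cdbdacaacdaadad'
  #15 SA[15]=21  'd'
  #16 SA[16]=16  'daadad'
  #17 SA[17]=10  'dacaacdaadad'
  #18 SA[18]=19  'dad'
  #19 SA[19]=2  'dadcbcdbdacaacdaadad'
  #20 SA[20]=8  'dbdacaacdaadad'
  #21 SA[21]=4  'dcbcdbdacaacdaadad'

SA = [13, 17, 11, 14, 0, 20, 18, 3, 6, 9, 12, 5, 15, 1, 7, 21, 16, 10, 19, 2, 8, 4]
[i] adj suffixes → lcp
  [1] 13/17 → 2 ('aa')
  [2] 17/11 → 1 ('a')
  [3] 11/14 → 2 ('ac')
  [4] 14/0 → 4 ('acda')
  [5] 0/20 → 1 ('a')
  [6] 20/18 → 2 ('ad')
  [7] 18/3 → 2 ('ad')
  [8] 3/6 → 0 ('')
  [9] 6/9 → 1 ('b')
  [10] 9/12 → 0 ('')
  [11] 12/5 → 1 ('c')
  [12] 5/15 → 1 ('c')
  [13] 15/1 → 3 ('cda')
  [14] 1/7 → 2 ('cd')
  [15] 7/21 → 0 ('')
  [16] 21/16 → 1 ('d')
  [17] 16/10 → 2 ('da')
  [18] 10/19 → 2 ('da')
  [19] 19/2 → 3 ('dad')
  [20] 2/8 → 1 ('d')
  [21] 8/4 → 1 ('d')

n(n+1)/2 = 22·23/2 = 253
Σ LCP = 0 + 2 + 1 + 2 + 4 + 1 + 2 + 2 + 0 + 1 + 0 + 1 + 1 + 3 + 2 + 0 + 1 + 2 + 2 + 3 + 1 + 1 = 32
distinct = 253 − 32 = 221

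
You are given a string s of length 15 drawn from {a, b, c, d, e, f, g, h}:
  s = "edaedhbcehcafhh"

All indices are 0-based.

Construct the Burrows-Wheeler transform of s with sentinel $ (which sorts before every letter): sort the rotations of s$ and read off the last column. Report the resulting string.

rank  rotation          last
    0  $edaedhbcehcafhh  h
    1  aedhbcehcafhh$ed  d
    2  afhh$edaedhbcehc  c
    3  bcehcafhh$edaedh  h
    4  cafhh$edaedhbceh  h
    5  cehcafhh$edaedhb  b
    6  daedhbcehcafhh$e  e
    7  dhbcehcafhh$edae  e
    8  edaedhbcehcafhh$  $
    9  edhbcehcafhh$eda  a
   10  ehcafhh$edaedhbc  c
   11  fhh$edaedhbcehca  a
   12  h$edaedhbcehcafh  h
   13  hbcehcafhh$edaed  d
   14  hcafhh$edaedhbce  e
   15  hh$edaedhbcehcaf  f

hdchhbee$acahdef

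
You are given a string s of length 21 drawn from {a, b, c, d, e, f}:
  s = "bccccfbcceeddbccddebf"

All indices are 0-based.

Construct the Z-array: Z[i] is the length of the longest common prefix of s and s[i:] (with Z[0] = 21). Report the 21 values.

[21, 0, 0, 0, 0, 0, 3, 0, 0, 0, 0, 0, 0, 3, 0, 0, 0, 0, 0, 1, 0]

Z[0]=21
i=1: fresh scan; Z[1]=0
i=2: fresh scan; Z[2]=0
i=3: fresh scan; Z[3]=0
i=4: fresh scan; Z[4]=0
i=5: fresh scan; Z[5]=0
i=6: fresh scan; Z[6]=3 grow→box=[6,9)
i=7: min(r-i=2, Z[1]=0)=0; Z[7]=0
i=8: min(r-i=1, Z[2]=0)=0; Z[8]=0
i=9: fresh scan; Z[9]=0
i=10: fresh scan; Z[10]=0
i=11: fresh scan; Z[11]=0
i=12: fresh scan; Z[12]=0
i=13: fresh scan; Z[13]=3 grow→box=[13,16)
i=14: min(r-i=2, Z[1]=0)=0; Z[14]=0
i=15: min(r-i=1, Z[2]=0)=0; Z[15]=0
i=16: fresh scan; Z[16]=0
i=17: fresh scan; Z[17]=0
i=18: fresh scan; Z[18]=0
i=19: fresh scan; Z[19]=1 grow→box=[19,20)
i=20: fresh scan; Z[20]=0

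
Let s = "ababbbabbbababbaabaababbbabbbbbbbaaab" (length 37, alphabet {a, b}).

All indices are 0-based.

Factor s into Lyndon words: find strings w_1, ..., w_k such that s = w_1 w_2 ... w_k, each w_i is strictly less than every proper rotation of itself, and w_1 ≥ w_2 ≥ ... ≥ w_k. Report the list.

["ababbbabbb", "ababb", "aabaababbbabbbbbbb", "aaab"]

emit factor 1: 'ababbbabbb' (i=0, period=10)
emit factor 2: 'ababb' (i=10, period=5)
emit factor 3: 'aabaababbbabbbbbbb' (i=15, period=18)
emit factor 4: 'aaab' (i=33, period=4)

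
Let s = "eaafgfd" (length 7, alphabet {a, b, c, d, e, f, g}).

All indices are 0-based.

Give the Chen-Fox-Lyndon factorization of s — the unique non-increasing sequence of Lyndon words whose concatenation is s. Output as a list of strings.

emit factor 1: 'e' (i=0, period=1)
emit factor 2: 'aafgfd' (i=1, period=6)

["e", "aafgfd"]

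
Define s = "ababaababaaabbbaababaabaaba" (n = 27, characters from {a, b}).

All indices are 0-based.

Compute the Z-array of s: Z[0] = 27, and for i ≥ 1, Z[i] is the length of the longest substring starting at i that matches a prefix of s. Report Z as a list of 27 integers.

[27, 0, 3, 0, 1, 6, 0, 3, 0, 1, 1, 2, 0, 0, 0, 1, 8, 0, 3, 0, 1, 3, 0, 1, 3, 0, 1]

Z[0]=27
i=1: outside box; Z[1]=0
i=2: outside box; Z[2]=3 grow→box=[2,5)
i=3: min(r-i=2, Z[1]=0)=0; Z[3]=0
i=4: min(r-i=1, Z[2]=3)=1; Z[4]=1
i=5: outside box; Z[5]=6 grow→box=[5,11)
i=6: min(r-i=5, Z[1]=0)=0; Z[6]=0
i=7: min(r-i=4, Z[2]=3)=3; Z[7]=3
i=8: min(r-i=3, Z[3]=0)=0; Z[8]=0
i=9: min(r-i=2, Z[4]=1)=1; Z[9]=1
i=10: min(r-i=1, Z[5]=6)=1; Z[10]=1
i=11: outside box; Z[11]=2 grow→box=[11,13)
i=12: min(r-i=1, Z[1]=0)=0; Z[12]=0
i=13: outside box; Z[13]=0
i=14: outside box; Z[14]=0
i=15: outside box; Z[15]=1 grow→box=[15,16)
i=16: outside box; Z[16]=8 grow→box=[16,24)
i=17: min(r-i=7, Z[1]=0)=0; Z[17]=0
i=18: min(r-i=6, Z[2]=3)=3; Z[18]=3
i=19: min(r-i=5, Z[3]=0)=0; Z[19]=0
i=20: min(r-i=4, Z[4]=1)=1; Z[20]=1
i=21: min(r-i=3, Z[5]=6)=3; Z[21]=3
i=22: min(r-i=2, Z[6]=0)=0; Z[22]=0
i=23: min(r-i=1, Z[7]=3)=1; Z[23]=1
i=24: outside box; Z[24]=3 grow→box=[24,27)
i=25: min(r-i=2, Z[1]=0)=0; Z[25]=0
i=26: min(r-i=1, Z[2]=3)=1; Z[26]=1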